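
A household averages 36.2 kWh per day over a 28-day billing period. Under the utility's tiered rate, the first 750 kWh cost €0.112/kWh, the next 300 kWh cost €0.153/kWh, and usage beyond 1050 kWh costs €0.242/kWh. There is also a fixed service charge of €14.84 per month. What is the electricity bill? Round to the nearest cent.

Usage = 36.2 kWh/day × 28 days = 1013.6 kWh
First 750 kWh × €0.112 = €84.00
Next 263.6 kWh × €0.153 = €40.33
Remaining tier: 0 kWh (not reached)
Energy charge = €124.33; + service €14.84 = €139.17

€139.17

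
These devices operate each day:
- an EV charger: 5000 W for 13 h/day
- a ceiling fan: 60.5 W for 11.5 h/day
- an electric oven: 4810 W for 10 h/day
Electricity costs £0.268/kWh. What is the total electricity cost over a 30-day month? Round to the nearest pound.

£915

EV charger: 5000 W × 13 h × 30 d = 1,950,000 Wh = 1,950 kWh
ceiling fan: 60.5 W × 11.5 h × 30 d = 20,872 Wh = 20.87 kWh
electric oven: 4810 W × 10 h × 30 d = 1,443,000 Wh = 1,443 kWh
Total energy = 1,950 + 20.87 + 1,443 = 3,414 kWh
Cost = 3,414 kWh × £0.268 = £914.92 ≈ £915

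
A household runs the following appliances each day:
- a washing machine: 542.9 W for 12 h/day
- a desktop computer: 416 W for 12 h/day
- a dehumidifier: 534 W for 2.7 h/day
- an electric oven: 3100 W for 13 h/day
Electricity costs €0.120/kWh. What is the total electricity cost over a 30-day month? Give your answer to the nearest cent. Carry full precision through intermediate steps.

€191.69

washing machine: 542.9 W × 12 h × 30 d = 195,444 Wh = 195.4 kWh
desktop computer: 416 W × 12 h × 30 d = 149,760 Wh = 149.8 kWh
dehumidifier: 534 W × 2.7 h × 30 d = 43,254 Wh = 43.25 kWh
electric oven: 3100 W × 13 h × 30 d = 1,209,000 Wh = 1,209 kWh
Total energy = 195.4 + 149.8 + 43.25 + 1,209 = 1,597 kWh
Cost = 1,597 kWh × €0.120 = €191.69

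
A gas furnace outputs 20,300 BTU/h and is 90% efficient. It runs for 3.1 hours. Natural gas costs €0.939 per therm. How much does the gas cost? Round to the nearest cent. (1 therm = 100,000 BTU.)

€0.66

Heat delivered = 20,300 BTU/h × 3.1 h = 62,930 BTU
Gas input = 62,930 / 0.90 = 69,922 BTU
= 69,922 / 100,000 = 0.6992 therm
Cost = 0.6992 × €0.939/therm = €0.66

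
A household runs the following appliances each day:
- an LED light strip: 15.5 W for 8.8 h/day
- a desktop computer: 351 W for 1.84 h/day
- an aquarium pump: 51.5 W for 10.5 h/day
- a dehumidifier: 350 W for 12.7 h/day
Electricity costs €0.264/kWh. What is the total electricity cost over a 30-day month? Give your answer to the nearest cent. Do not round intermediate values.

LED light strip: 15.5 W × 8.8 h × 30 d = 4,092 Wh = 4.092 kWh
desktop computer: 351 W × 1.84 h × 30 d = 19,375 Wh = 19.38 kWh
aquarium pump: 51.5 W × 10.5 h × 30 d = 16,222 Wh = 16.22 kWh
dehumidifier: 350 W × 12.7 h × 30 d = 133,350 Wh = 133.3 kWh
Total energy = 4.092 + 19.38 + 16.22 + 133.3 = 173 kWh
Cost = 173 kWh × €0.264 = €45.68

€45.68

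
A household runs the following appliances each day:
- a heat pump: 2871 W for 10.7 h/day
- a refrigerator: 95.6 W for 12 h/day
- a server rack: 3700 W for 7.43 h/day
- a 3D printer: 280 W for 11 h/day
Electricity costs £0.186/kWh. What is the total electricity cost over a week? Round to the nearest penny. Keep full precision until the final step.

heat pump: 2871 W × 10.7 h × 7 d = 215,038 Wh = 215 kWh
refrigerator: 95.6 W × 12 h × 7 d = 8,030 Wh = 8.03 kWh
server rack: 3700 W × 7.43 h × 7 d = 192,437 Wh = 192.4 kWh
3D printer: 280 W × 11 h × 7 d = 21,560 Wh = 21.56 kWh
Total energy = 215 + 8.03 + 192.4 + 21.56 = 437.1 kWh
Cost = 437.1 kWh × £0.186 = £81.29

£81.29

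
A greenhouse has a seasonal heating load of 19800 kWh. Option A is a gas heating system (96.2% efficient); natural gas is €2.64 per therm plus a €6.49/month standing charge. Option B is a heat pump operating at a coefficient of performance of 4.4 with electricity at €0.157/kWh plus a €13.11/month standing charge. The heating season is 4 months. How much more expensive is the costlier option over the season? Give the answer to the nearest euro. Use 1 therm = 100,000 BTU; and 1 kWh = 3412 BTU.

Heat load = 19800 kWh × 3412 = 67,557,600 BTU
Gas: input = 67,557,600 / 0.962 = 70,226,195 BTU = 702.3 therm → 702.3 × €2.64 = €1,853.97; + 4 × €6.49 standing = €1,879.93
Heat pump: 67,557,600 BTU / 3412 = 19,800 kWh heat; / 4.4 = 4,500 kWh in → × €0.157 = €706.50; + 4 × €13.11 standing = €758.94
Difference = |€1,879.93 − €758.94| = €1,120.99 ≈ €1121

€1121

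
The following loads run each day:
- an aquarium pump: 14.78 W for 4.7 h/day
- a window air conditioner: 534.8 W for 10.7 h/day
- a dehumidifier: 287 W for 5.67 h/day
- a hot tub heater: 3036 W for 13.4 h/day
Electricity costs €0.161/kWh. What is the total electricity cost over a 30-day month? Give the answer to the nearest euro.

€232

aquarium pump: 14.78 W × 4.7 h × 30 d = 2,084 Wh = 2.084 kWh
window air conditioner: 534.8 W × 10.7 h × 30 d = 171,671 Wh = 171.7 kWh
dehumidifier: 287 W × 5.67 h × 30 d = 48,819 Wh = 48.82 kWh
hot tub heater: 3036 W × 13.4 h × 30 d = 1,220,472 Wh = 1,220 kWh
Total energy = 2.084 + 171.7 + 48.82 + 1,220 = 1,443 kWh
Cost = 1,443 kWh × €0.161 = €232.33 ≈ €232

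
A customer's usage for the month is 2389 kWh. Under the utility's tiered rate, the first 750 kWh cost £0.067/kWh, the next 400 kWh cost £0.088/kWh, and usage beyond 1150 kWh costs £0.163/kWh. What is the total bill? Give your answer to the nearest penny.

First 750 kWh × £0.067 = £50.25
Next 400 kWh × £0.088 = £35.20
Remaining 1239 kWh × £0.163 = £201.96
Total = £287.41

£287.41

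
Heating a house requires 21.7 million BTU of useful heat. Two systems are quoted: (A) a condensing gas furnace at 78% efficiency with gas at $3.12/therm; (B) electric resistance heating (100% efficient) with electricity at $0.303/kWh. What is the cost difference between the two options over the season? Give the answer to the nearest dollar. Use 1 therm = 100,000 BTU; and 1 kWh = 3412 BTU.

Heat load = 21.7 × 10⁶ BTU = 21,700,000 BTU
Gas: input = 21,700,000 / 0.78 = 27,820,513 BTU = 278.2 therm → 278.2 × $3.12 = $868.00
Electric: 21,700,000 BTU / 3412 = 6,360 kWh → × $0.303 = $1,927.05
Difference = |$868.00 − $1,927.05| = $1,059.05 ≈ $1059

$1059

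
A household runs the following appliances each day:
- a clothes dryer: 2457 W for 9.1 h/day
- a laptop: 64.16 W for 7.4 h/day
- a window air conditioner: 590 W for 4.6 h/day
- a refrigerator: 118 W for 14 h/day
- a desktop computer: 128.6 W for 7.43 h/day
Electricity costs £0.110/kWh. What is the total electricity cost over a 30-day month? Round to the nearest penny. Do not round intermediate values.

clothes dryer: 2457 W × 9.1 h × 30 d = 670,761 Wh = 670.8 kWh
laptop: 64.16 W × 7.4 h × 30 d = 14,244 Wh = 14.24 kWh
window air conditioner: 590 W × 4.6 h × 30 d = 81,420 Wh = 81.42 kWh
refrigerator: 118 W × 14 h × 30 d = 49,560 Wh = 49.56 kWh
desktop computer: 128.6 W × 7.43 h × 30 d = 28,665 Wh = 28.66 kWh
Total energy = 670.8 + 14.24 + 81.42 + 49.56 + 28.66 = 844.6 kWh
Cost = 844.6 kWh × £0.110 = £92.91

£92.91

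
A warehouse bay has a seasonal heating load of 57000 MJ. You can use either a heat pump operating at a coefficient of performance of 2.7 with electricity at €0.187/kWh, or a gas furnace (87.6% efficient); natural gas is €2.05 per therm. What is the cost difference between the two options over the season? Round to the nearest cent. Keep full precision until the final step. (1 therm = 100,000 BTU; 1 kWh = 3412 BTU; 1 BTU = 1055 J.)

Heat load = 57000 MJ = 57,000,000,000 J / 1055 = 54,028,436 BTU
Gas: input = 54,028,436 / 0.876 = 61,676,297 BTU = 616.8 therm → 616.8 × €2.05 = €1,264.36
Heat pump: 54,028,436 BTU / 3412 = 15,830 kWh heat; / 2.7 = 5,865 kWh in → × €0.187 = €1,096.71
Difference = |€1,264.36 − €1,096.71| = €167.66

€167.66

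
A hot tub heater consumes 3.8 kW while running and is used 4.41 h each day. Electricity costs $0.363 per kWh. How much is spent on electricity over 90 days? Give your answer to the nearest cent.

$547.48

Energy = 3800 W × 4.41 h/day × 90 days = 1,508,220 Wh = 1,508 kWh
Cost = 1,508 kWh × $0.363/kWh = $547.48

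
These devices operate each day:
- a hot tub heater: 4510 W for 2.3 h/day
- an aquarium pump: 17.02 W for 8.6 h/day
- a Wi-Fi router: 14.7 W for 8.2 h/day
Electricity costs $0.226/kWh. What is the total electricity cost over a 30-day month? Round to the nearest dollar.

hot tub heater: 4510 W × 2.3 h × 30 d = 311,190 Wh = 311.2 kWh
aquarium pump: 17.02 W × 8.6 h × 30 d = 4,391 Wh = 4.391 kWh
Wi-Fi router: 14.7 W × 8.2 h × 30 d = 3,616 Wh = 3.616 kWh
Total energy = 311.2 + 4.391 + 3.616 = 319.2 kWh
Cost = 319.2 kWh × $0.226 = $72.14 ≈ $72

$72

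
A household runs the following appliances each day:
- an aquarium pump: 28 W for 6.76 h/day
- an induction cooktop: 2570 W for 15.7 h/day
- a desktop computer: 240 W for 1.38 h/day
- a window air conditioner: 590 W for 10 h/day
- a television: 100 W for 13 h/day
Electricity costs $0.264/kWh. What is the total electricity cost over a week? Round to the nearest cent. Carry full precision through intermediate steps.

$88.83

aquarium pump: 28 W × 6.76 h × 7 d = 1,325 Wh = 1.325 kWh
induction cooktop: 2570 W × 15.7 h × 7 d = 282,443 Wh = 282.4 kWh
desktop computer: 240 W × 1.38 h × 7 d = 2,318 Wh = 2.318 kWh
window air conditioner: 590 W × 10 h × 7 d = 41,300 Wh = 41.3 kWh
television: 100 W × 13 h × 7 d = 9,100 Wh = 9.1 kWh
Total energy = 1.325 + 282.4 + 2.318 + 41.3 + 9.1 = 336.5 kWh
Cost = 336.5 kWh × $0.264 = $88.83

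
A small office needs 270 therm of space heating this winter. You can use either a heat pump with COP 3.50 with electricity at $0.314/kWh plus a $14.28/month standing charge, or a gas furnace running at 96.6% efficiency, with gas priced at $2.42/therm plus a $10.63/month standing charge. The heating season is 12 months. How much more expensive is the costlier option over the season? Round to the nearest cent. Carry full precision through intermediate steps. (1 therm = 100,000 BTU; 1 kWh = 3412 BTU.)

$77.33

Heat load = 270 therm × 100,000 = 27,000,000 BTU
Gas: input = 27,000,000 / 0.966 = 27,950,311 BTU = 279.5 therm → 279.5 × $2.42 = $676.40; + 12 × $10.63 standing = $803.96
Heat pump: 27,000,000 BTU / 3412 = 7,913 kWh heat; / 3.50 = 2,261 kWh in → × $0.314 = $709.93; + 12 × $14.28 standing = $881.29
Difference = |$803.96 − $881.29| = $77.33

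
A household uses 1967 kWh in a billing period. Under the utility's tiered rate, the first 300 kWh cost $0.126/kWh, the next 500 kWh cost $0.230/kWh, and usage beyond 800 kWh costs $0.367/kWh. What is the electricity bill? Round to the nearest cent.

First 300 kWh × $0.126 = $37.80
Next 500 kWh × $0.230 = $115.00
Remaining 1167 kWh × $0.367 = $428.29
Total = $581.09

$581.09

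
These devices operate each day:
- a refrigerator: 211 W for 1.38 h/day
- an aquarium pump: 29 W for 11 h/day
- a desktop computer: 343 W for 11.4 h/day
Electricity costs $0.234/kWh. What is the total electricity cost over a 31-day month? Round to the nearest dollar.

$33

refrigerator: 211 W × 1.38 h × 31 d = 9,027 Wh = 9.027 kWh
aquarium pump: 29 W × 11 h × 31 d = 9,889 Wh = 9.889 kWh
desktop computer: 343 W × 11.4 h × 31 d = 121,216 Wh = 121.2 kWh
Total energy = 9.027 + 9.889 + 121.2 = 140.1 kWh
Cost = 140.1 kWh × $0.234 = $32.79 ≈ $33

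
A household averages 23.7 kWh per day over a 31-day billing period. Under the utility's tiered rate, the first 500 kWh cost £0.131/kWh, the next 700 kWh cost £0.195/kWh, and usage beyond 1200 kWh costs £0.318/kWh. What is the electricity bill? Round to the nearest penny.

£111.27

Usage = 23.7 kWh/day × 31 days = 734.7 kWh
First 500 kWh × £0.131 = £65.50
Next 234.7 kWh × £0.195 = £45.77
Remaining tier: 0 kWh (not reached)
Total = £111.27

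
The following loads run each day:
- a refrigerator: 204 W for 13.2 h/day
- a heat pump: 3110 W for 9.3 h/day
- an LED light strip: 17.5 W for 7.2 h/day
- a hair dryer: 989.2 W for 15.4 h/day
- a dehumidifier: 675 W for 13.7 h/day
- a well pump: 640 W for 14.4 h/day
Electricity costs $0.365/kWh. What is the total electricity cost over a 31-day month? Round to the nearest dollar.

$740

refrigerator: 204 W × 13.2 h × 31 d = 83,477 Wh = 83.48 kWh
heat pump: 3110 W × 9.3 h × 31 d = 896,613 Wh = 896.6 kWh
LED light strip: 17.5 W × 7.2 h × 31 d = 3,906 Wh = 3.906 kWh
hair dryer: 989.2 W × 15.4 h × 31 d = 472,244 Wh = 472.2 kWh
dehumidifier: 675 W × 13.7 h × 31 d = 286,672 Wh = 286.7 kWh
well pump: 640 W × 14.4 h × 31 d = 285,696 Wh = 285.7 kWh
Total energy = 83.48 + 896.6 + 3.906 + 472.2 + 286.7 + 285.7 = 2,029 kWh
Cost = 2,029 kWh × $0.365 = $740.44 ≈ $740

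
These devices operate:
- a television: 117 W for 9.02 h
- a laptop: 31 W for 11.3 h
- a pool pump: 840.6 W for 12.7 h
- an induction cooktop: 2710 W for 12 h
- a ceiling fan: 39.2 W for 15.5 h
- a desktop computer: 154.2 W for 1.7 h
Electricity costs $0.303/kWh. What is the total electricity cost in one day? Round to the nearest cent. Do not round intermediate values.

television: 117 W × 9.02 h = 1,055 Wh = 1.055 kWh
laptop: 31 W × 11.3 h = 350 Wh = 0.3503 kWh
pool pump: 840.6 W × 12.7 h = 10,676 Wh = 10.68 kWh
induction cooktop: 2710 W × 12 h = 32,520 Wh = 32.52 kWh
ceiling fan: 39.2 W × 15.5 h = 608 Wh = 0.6076 kWh
desktop computer: 154.2 W × 1.7 h = 262 Wh = 0.2621 kWh
Total energy = 1.055 + 0.3503 + 10.68 + 32.52 + 0.6076 + 0.2621 = 45.47 kWh
Cost = 45.47 kWh × $0.303 = $13.78

$13.78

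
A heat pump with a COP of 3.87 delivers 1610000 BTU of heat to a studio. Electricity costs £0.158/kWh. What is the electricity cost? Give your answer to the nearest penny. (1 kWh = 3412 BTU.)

£19.26

Heat delivered = 1,610,000 BTU / 3412 = 471.9 kWh
Electrical input = 471.9 kWh / 3.87 = 121.9 kWh
Cost = 121.9 × £0.158/kWh = £19.26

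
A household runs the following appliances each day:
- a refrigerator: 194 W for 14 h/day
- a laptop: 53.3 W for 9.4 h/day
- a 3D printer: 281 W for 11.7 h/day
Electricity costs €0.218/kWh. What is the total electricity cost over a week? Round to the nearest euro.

refrigerator: 194 W × 14 h × 7 d = 19,012 Wh = 19.01 kWh
laptop: 53.3 W × 9.4 h × 7 d = 3,507 Wh = 3.507 kWh
3D printer: 281 W × 11.7 h × 7 d = 23,014 Wh = 23.01 kWh
Total energy = 19.01 + 3.507 + 23.01 = 45.53 kWh
Cost = 45.53 kWh × €0.218 = €9.93 ≈ €10

€10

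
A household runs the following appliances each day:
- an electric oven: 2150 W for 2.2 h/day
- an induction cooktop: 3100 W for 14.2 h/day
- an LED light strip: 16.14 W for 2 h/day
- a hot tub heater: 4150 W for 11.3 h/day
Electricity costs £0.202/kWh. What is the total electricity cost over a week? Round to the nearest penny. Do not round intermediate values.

£135.29

electric oven: 2150 W × 2.2 h × 7 d = 33,110 Wh = 33.11 kWh
induction cooktop: 3100 W × 14.2 h × 7 d = 308,140 Wh = 308.1 kWh
LED light strip: 16.14 W × 2 h × 7 d = 226 Wh = 0.226 kWh
hot tub heater: 4150 W × 11.3 h × 7 d = 328,265 Wh = 328.3 kWh
Total energy = 33.11 + 308.1 + 0.226 + 328.3 = 669.7 kWh
Cost = 669.7 kWh × £0.202 = £135.29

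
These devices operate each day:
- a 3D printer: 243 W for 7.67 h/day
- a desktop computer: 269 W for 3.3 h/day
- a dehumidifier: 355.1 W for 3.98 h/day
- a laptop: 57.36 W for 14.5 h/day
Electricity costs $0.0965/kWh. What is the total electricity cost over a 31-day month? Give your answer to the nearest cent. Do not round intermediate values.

3D printer: 243 W × 7.67 h × 31 d = 57,778 Wh = 57.78 kWh
desktop computer: 269 W × 3.3 h × 31 d = 27,519 Wh = 27.52 kWh
dehumidifier: 355.1 W × 3.98 h × 31 d = 43,812 Wh = 43.81 kWh
laptop: 57.36 W × 14.5 h × 31 d = 25,783 Wh = 25.78 kWh
Total energy = 57.78 + 27.52 + 43.81 + 25.78 = 154.9 kWh
Cost = 154.9 kWh × $0.0965 = $14.95

$14.95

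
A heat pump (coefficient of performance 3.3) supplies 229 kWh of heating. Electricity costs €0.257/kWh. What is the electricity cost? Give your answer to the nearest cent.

Electrical input = 229 kWh / 3.3 = 69.39 kWh
Cost = 69.39 × €0.257/kWh = €17.83

€17.83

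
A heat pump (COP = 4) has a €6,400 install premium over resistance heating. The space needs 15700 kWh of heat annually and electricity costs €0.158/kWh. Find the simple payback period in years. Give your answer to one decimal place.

3.4 years

Resistance: 15700 kWh × €0.158 = €2,480.60/yr
Heat pump: 15700 / 4 = 3925 kWh in → × €0.158 = €620.15/yr
Annual savings = €1,860.45
Payback = €6,400 / €1,860.45 = 3.44 years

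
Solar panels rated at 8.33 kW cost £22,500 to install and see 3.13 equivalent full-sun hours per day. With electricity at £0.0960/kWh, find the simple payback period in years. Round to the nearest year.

25 years

Daily generation = 8.33 kW × 3.13 h = 26.07 kWh
Annual generation = 26.07 × 365 = 9516.6 kWh
Annual savings = 9516.6 × £0.0960 = £913.59
Payback = £22,500 / £913.59 = 24.6 years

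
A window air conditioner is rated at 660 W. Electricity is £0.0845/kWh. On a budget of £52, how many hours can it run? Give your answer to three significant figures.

932 h

Energy budget = £52 / £0.0845 per kWh = 615.4 kWh = 615,385 Wh
Runtime = 615,385 Wh / 660 W = 932.4 h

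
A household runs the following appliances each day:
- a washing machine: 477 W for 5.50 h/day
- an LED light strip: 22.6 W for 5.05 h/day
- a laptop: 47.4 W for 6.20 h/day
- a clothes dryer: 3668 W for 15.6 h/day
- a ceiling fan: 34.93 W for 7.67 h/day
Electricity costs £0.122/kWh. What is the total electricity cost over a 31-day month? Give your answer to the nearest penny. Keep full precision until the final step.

£228.89

washing machine: 477 W × 5.50 h × 31 d = 81,328 Wh = 81.33 kWh
LED light strip: 22.6 W × 5.05 h × 31 d = 3,538 Wh = 3.538 kWh
laptop: 47.4 W × 6.20 h × 31 d = 9,110 Wh = 9.11 kWh
clothes dryer: 3668 W × 15.6 h × 31 d = 1,773,845 Wh = 1,774 kWh
ceiling fan: 34.93 W × 7.67 h × 31 d = 8,305 Wh = 8.305 kWh
Total energy = 81.33 + 3.538 + 9.11 + 1,774 + 8.305 = 1,876 kWh
Cost = 1,876 kWh × £0.122 = £228.89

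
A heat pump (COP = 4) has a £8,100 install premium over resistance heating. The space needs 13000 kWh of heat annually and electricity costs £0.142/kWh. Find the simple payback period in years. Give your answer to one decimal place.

Resistance: 13000 kWh × £0.142 = £1,846.00/yr
Heat pump: 13000 / 4 = 3250 kWh in → × £0.142 = £461.50/yr
Annual savings = £1,384.50
Payback = £8,100 / £1,384.50 = 5.85 years

5.9 years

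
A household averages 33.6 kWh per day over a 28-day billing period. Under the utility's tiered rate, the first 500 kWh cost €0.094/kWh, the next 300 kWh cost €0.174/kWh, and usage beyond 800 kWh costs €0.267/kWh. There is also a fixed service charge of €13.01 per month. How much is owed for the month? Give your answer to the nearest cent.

€149.80

Usage = 33.6 kWh/day × 28 days = 940.8 kWh
First 500 kWh × €0.094 = €47.00
Next 300 kWh × €0.174 = €52.20
Remaining 140.8 kWh × €0.267 = €37.59
Energy charge = €136.79; + service €13.01 = €149.80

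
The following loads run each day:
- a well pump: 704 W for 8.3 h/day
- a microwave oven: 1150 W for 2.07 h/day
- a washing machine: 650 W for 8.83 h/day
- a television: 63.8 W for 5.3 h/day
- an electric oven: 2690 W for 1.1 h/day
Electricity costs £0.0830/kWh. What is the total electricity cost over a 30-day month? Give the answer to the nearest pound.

well pump: 704 W × 8.3 h × 30 d = 175,296 Wh = 175.3 kWh
microwave oven: 1150 W × 2.07 h × 30 d = 71,415 Wh = 71.42 kWh
washing machine: 650 W × 8.83 h × 30 d = 172,185 Wh = 172.2 kWh
television: 63.8 W × 5.3 h × 30 d = 10,144 Wh = 10.14 kWh
electric oven: 2690 W × 1.1 h × 30 d = 88,770 Wh = 88.77 kWh
Total energy = 175.3 + 71.42 + 172.2 + 10.14 + 88.77 = 517.8 kWh
Cost = 517.8 kWh × £0.0830 = £42.98 ≈ £43

£43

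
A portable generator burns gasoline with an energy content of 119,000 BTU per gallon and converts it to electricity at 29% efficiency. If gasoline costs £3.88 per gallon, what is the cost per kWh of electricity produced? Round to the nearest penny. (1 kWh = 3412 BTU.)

£0.38

Electrical output per gallon = 119,000 BTU × 0.29 / 3412 BTU/kWh = 10.11 kWh
Cost per kWh = £3.88 / 10.11 kWh = £0.384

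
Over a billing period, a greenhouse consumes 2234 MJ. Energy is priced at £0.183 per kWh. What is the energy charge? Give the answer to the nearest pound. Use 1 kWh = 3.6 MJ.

2234 MJ × (0.27778 kWh/MJ) = 620.6 kWh
Cost = 620.6 kWh × £0.183/kWh = £113.56 ≈ £114

£114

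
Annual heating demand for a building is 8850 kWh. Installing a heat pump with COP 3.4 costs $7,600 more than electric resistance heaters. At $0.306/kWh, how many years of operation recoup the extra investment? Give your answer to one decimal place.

4.0 years

Resistance: 8850 kWh × $0.306 = $2,708.10/yr
Heat pump: 8850 / 3.4 = 2603 kWh in → × $0.306 = $796.50/yr
Annual savings = $1,911.60
Payback = $7,600 / $1,911.60 = 3.98 years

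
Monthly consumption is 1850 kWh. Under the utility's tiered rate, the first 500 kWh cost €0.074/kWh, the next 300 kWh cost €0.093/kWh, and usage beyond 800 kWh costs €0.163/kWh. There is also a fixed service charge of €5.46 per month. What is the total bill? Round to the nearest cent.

First 500 kWh × €0.074 = €37.00
Next 300 kWh × €0.093 = €27.90
Remaining 1050 kWh × €0.163 = €171.15
Energy charge = €236.05; + service €5.46 = €241.51

€241.51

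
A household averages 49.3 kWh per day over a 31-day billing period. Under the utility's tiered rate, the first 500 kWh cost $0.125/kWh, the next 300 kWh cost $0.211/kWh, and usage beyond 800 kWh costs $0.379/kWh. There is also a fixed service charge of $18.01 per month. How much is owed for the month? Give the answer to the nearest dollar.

$420

Usage = 49.3 kWh/day × 31 days = 1528.3 kWh
First 500 kWh × $0.125 = $62.50
Next 300 kWh × $0.211 = $63.30
Remaining 728.3 kWh × $0.379 = $276.03
Energy charge = $401.83; + service $18.01 = $419.84 ≈ $420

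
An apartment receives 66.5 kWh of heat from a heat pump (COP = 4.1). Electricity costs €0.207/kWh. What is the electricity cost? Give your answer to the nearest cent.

Electrical input = 66.5 kWh / 4.1 = 16.22 kWh
Cost = 16.22 × €0.207/kWh = €3.36

€3.36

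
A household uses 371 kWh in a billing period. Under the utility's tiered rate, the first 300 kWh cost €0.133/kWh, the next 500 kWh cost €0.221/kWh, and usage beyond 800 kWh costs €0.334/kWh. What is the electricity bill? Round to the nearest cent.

First 300 kWh × €0.133 = €39.90
Next 71 kWh × €0.221 = €15.69
Remaining tier: 0 kWh (not reached)
Total = €55.59

€55.59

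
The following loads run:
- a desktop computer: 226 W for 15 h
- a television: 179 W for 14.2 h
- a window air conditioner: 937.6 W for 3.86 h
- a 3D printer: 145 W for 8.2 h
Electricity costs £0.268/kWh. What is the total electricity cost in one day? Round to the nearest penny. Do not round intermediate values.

desktop computer: 226 W × 15 h = 3,390 Wh = 3.39 kWh
television: 179 W × 14.2 h = 2,542 Wh = 2.542 kWh
window air conditioner: 937.6 W × 3.86 h = 3,619 Wh = 3.619 kWh
3D printer: 145 W × 8.2 h = 1,189 Wh = 1.189 kWh
Total energy = 3.39 + 2.542 + 3.619 + 1.189 = 10.74 kWh
Cost = 10.74 kWh × £0.268 = £2.88

£2.88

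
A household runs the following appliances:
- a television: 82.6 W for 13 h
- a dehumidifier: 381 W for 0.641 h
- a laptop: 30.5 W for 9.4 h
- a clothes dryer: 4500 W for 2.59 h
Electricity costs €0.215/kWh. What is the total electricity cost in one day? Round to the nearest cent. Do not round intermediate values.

television: 82.6 W × 13 h = 1,074 Wh = 1.074 kWh
dehumidifier: 381 W × 0.641 h = 244 Wh = 0.2442 kWh
laptop: 30.5 W × 9.4 h = 287 Wh = 0.2867 kWh
clothes dryer: 4500 W × 2.59 h = 11,655 Wh = 11.65 kWh
Total energy = 1.074 + 0.2442 + 0.2867 + 11.65 = 13.26 kWh
Cost = 13.26 kWh × €0.215 = €2.85

€2.85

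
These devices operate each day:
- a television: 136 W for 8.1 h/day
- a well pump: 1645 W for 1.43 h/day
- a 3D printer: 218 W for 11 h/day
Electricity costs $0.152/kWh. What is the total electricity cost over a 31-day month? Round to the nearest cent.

television: 136 W × 8.1 h × 31 d = 34,150 Wh = 34.15 kWh
well pump: 1645 W × 1.43 h × 31 d = 72,923 Wh = 72.92 kWh
3D printer: 218 W × 11 h × 31 d = 74,338 Wh = 74.34 kWh
Total energy = 34.15 + 72.92 + 74.34 = 181.4 kWh
Cost = 181.4 kWh × $0.152 = $27.57

$27.57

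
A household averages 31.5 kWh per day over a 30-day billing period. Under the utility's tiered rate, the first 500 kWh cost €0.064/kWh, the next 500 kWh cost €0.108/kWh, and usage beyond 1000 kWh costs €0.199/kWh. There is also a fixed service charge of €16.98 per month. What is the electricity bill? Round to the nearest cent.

Usage = 31.5 kWh/day × 30 days = 945 kWh
First 500 kWh × €0.064 = €32.00
Next 445 kWh × €0.108 = €48.06
Remaining tier: 0 kWh (not reached)
Energy charge = €80.06; + service €16.98 = €97.04

€97.04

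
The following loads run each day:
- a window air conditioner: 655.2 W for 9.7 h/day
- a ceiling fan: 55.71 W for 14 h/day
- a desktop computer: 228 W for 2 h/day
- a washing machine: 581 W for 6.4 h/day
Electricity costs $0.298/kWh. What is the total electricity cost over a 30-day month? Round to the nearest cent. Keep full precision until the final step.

$101.11

window air conditioner: 655.2 W × 9.7 h × 30 d = 190,663 Wh = 190.7 kWh
ceiling fan: 55.71 W × 14 h × 30 d = 23,398 Wh = 23.4 kWh
desktop computer: 228 W × 2 h × 30 d = 13,680 Wh = 13.68 kWh
washing machine: 581 W × 6.4 h × 30 d = 111,552 Wh = 111.6 kWh
Total energy = 190.7 + 23.4 + 13.68 + 111.6 = 339.3 kWh
Cost = 339.3 kWh × $0.298 = $101.11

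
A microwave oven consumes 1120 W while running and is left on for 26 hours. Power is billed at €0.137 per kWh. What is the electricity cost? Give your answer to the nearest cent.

€3.99

Energy = 1120 W × 26 h = 29,120 Wh = 29.12 kWh
Cost = 29.12 kWh × €0.137/kWh = €3.99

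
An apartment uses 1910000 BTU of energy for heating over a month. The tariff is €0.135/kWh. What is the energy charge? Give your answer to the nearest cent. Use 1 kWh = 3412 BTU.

1910000 BTU × (0.00029308 kWh/BTU) = 559.8 kWh
Cost = 559.8 kWh × €0.135/kWh = €75.57

€75.57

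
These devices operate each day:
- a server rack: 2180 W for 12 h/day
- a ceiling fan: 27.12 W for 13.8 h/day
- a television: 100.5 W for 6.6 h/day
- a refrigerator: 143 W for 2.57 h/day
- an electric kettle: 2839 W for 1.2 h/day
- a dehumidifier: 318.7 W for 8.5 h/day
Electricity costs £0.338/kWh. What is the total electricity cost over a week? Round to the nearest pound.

server rack: 2180 W × 12 h × 7 d = 183,120 Wh = 183.1 kWh
ceiling fan: 27.12 W × 13.8 h × 7 d = 2,620 Wh = 2.62 kWh
television: 100.5 W × 6.6 h × 7 d = 4,643 Wh = 4.643 kWh
refrigerator: 143 W × 2.57 h × 7 d = 2,573 Wh = 2.573 kWh
electric kettle: 2839 W × 1.2 h × 7 d = 23,848 Wh = 23.85 kWh
dehumidifier: 318.7 W × 8.5 h × 7 d = 18,963 Wh = 18.96 kWh
Total energy = 183.1 + 2.62 + 4.643 + 2.573 + 23.85 + 18.96 = 235.8 kWh
Cost = 235.8 kWh × £0.338 = £79.69 ≈ £80

£80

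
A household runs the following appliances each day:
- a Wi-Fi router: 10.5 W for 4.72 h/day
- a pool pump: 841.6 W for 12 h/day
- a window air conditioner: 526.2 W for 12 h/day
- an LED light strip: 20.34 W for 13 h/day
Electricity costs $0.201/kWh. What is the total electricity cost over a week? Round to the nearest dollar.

Wi-Fi router: 10.5 W × 4.72 h × 7 d = 347 Wh = 0.3469 kWh
pool pump: 841.6 W × 12 h × 7 d = 70,694 Wh = 70.69 kWh
window air conditioner: 526.2 W × 12 h × 7 d = 44,201 Wh = 44.2 kWh
LED light strip: 20.34 W × 13 h × 7 d = 1,851 Wh = 1.851 kWh
Total energy = 0.3469 + 70.69 + 44.2 + 1.851 = 117.1 kWh
Cost = 117.1 kWh × $0.201 = $23.54 ≈ $24

$24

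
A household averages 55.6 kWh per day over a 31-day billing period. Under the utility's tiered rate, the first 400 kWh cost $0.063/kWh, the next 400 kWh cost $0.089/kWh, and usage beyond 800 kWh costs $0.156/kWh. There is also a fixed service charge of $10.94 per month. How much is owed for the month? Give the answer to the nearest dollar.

$216

Usage = 55.6 kWh/day × 31 days = 1723.6 kWh
First 400 kWh × $0.063 = $25.20
Next 400 kWh × $0.089 = $35.60
Remaining 923.6 kWh × $0.156 = $144.08
Energy charge = $204.88; + service $10.94 = $215.82 ≈ $216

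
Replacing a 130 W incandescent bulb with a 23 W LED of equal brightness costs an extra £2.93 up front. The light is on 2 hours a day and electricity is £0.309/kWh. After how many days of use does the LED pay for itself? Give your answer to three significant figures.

Power saved = 130 − 23 = 107 W
Daily energy saved = 107 W × 2 h = 214 Wh = 0.214 kWh
Daily savings = 0.214 × £0.309 = £0.0661
Payback = £2.93 / £0.0661 per day = 44.31 days

44.3 days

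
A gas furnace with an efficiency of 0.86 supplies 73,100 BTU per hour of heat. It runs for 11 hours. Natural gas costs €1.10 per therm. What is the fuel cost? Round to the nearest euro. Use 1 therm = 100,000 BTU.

Heat delivered = 73,100 BTU/h × 11 h = 804,100 BTU
Gas input = 804,100 / 0.86 = 935,000 BTU
= 935,000 / 100,000 = 9.35 therm
Cost = 9.35 × €1.10/therm = €10.29 ≈ €10

€10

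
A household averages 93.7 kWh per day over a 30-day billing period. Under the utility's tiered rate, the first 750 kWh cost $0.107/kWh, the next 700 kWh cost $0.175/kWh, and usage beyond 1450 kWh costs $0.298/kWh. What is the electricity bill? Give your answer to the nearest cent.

$608.33

Usage = 93.7 kWh/day × 30 days = 2811 kWh
First 750 kWh × $0.107 = $80.25
Next 700 kWh × $0.175 = $122.50
Remaining 1361 kWh × $0.298 = $405.58
Total = $608.33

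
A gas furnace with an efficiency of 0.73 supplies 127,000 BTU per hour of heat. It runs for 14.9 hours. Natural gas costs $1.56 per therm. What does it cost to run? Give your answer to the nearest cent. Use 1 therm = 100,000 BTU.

Heat delivered = 127,000 BTU/h × 14.9 h = 1,892,300 BTU
Gas input = 1,892,300 / 0.73 = 2,592,192 BTU
= 2,592,192 / 100,000 = 25.92 therm
Cost = 25.92 × $1.56/therm = $40.44

$40.44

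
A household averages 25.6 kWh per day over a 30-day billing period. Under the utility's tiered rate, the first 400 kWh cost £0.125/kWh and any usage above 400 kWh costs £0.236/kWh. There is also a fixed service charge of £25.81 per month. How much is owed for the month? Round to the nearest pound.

£163

Usage = 25.6 kWh/day × 30 days = 768 kWh
First 400 kWh × £0.125 = £50.00
Remaining 368 kWh × £0.236 = £86.85
Energy charge = £136.85; + service £25.81 = £162.66 ≈ £163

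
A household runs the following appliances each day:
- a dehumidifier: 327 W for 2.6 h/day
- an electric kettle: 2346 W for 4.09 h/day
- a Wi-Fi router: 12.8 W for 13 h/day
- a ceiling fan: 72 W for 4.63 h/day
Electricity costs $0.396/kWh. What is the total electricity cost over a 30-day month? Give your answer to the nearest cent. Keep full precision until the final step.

$130.03

dehumidifier: 327 W × 2.6 h × 30 d = 25,506 Wh = 25.51 kWh
electric kettle: 2346 W × 4.09 h × 30 d = 287,854 Wh = 287.9 kWh
Wi-Fi router: 12.8 W × 13 h × 30 d = 4,992 Wh = 4.992 kWh
ceiling fan: 72 W × 4.63 h × 30 d = 10,001 Wh = 10 kWh
Total energy = 25.51 + 287.9 + 4.992 + 10 = 328.4 kWh
Cost = 328.4 kWh × $0.396 = $130.03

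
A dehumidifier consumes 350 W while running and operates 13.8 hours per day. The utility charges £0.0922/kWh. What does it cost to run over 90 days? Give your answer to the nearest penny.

£40.08

Energy = 350 W × 13.8 h/day × 90 days = 434,700 Wh = 434.7 kWh
Cost = 434.7 kWh × £0.0922/kWh = £40.08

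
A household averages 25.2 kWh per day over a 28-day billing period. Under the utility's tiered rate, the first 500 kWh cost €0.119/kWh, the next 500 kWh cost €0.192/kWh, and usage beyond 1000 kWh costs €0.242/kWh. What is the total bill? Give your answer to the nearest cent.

Usage = 25.2 kWh/day × 28 days = 705.6 kWh
First 500 kWh × €0.119 = €59.50
Next 205.6 kWh × €0.192 = €39.48
Remaining tier: 0 kWh (not reached)
Total = €98.98

€98.98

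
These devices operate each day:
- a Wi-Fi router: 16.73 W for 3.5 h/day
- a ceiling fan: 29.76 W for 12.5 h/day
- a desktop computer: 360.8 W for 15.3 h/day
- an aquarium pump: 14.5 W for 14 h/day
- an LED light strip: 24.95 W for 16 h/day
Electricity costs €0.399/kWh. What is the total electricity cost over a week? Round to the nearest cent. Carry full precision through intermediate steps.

Wi-Fi router: 16.73 W × 3.5 h × 7 d = 410 Wh = 0.4099 kWh
ceiling fan: 29.76 W × 12.5 h × 7 d = 2,604 Wh = 2.604 kWh
desktop computer: 360.8 W × 15.3 h × 7 d = 38,642 Wh = 38.64 kWh
aquarium pump: 14.5 W × 14 h × 7 d = 1,421 Wh = 1.421 kWh
LED light strip: 24.95 W × 16 h × 7 d = 2,794 Wh = 2.794 kWh
Total energy = 0.4099 + 2.604 + 38.64 + 1.421 + 2.794 = 45.87 kWh
Cost = 45.87 kWh × €0.399 = €18.30

€18.30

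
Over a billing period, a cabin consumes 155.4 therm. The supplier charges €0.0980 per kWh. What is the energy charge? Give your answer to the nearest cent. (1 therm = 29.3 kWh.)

€446.22

155.4 therm × (29.3 kWh/therm) = 4,553 kWh
Cost = 4,553 kWh × €0.0980/kWh = €446.22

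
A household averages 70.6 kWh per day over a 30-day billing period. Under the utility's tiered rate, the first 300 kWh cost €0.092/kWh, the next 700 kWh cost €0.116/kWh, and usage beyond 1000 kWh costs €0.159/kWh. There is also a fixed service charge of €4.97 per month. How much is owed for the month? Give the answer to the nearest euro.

Usage = 70.6 kWh/day × 30 days = 2118 kWh
First 300 kWh × €0.092 = €27.60
Next 700 kWh × €0.116 = €81.20
Remaining 1118 kWh × €0.159 = €177.76
Energy charge = €286.56; + service €4.97 = €291.53 ≈ €292

€292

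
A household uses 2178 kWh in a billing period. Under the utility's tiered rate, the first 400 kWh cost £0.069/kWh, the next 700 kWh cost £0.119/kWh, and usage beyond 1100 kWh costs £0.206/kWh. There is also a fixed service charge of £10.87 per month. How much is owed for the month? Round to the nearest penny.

First 400 kWh × £0.069 = £27.60
Next 700 kWh × £0.119 = £83.30
Remaining 1078 kWh × £0.206 = £222.07
Energy charge = £332.97; + service £10.87 = £343.84

£343.84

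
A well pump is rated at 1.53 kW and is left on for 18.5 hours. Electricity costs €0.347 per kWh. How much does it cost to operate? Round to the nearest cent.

Energy = 1530 W × 18.5 h = 28,305 Wh = 28.3 kWh
Cost = 28.3 kWh × €0.347/kWh = €9.82

€9.82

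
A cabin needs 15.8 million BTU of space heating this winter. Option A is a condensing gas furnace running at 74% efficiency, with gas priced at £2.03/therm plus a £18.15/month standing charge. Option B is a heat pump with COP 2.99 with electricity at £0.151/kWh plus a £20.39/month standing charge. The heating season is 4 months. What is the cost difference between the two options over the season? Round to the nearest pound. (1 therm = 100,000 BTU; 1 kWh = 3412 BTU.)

£191

Heat load = 15.8 × 10⁶ BTU = 15,800,000 BTU
Gas: input = 15,800,000 / 0.74 = 21,351,351 BTU = 213.5 therm → 213.5 × £2.03 = £433.43; + 4 × £18.15 standing = £506.03
Heat pump: 15,800,000 BTU / 3412 = 4,631 kWh heat; / 2.99 = 1,549 kWh in → × £0.151 = £233.86; + 4 × £20.39 standing = £315.42
Difference = |£506.03 − £315.42| = £190.61 ≈ £191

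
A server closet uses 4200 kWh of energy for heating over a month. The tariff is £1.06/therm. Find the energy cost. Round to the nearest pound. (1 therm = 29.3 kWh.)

£152

4200 kWh × (0.03413 therm/kWh) = 143.3 therm
Cost = 143.3 therm × £1.06/therm = £151.95 ≈ £152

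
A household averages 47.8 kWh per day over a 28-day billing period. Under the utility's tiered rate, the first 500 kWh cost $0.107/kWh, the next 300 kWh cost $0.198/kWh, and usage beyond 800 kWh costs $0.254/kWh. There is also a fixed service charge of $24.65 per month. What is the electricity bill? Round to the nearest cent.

$274.30

Usage = 47.8 kWh/day × 28 days = 1338.4 kWh
First 500 kWh × $0.107 = $53.50
Next 300 kWh × $0.198 = $59.40
Remaining 538.4 kWh × $0.254 = $136.75
Energy charge = $249.65; + service $24.65 = $274.30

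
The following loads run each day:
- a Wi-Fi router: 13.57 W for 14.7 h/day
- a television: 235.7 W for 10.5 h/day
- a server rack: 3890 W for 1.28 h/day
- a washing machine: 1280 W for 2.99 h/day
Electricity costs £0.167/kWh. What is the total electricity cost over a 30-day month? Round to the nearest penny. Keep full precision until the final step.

£57.52

Wi-Fi router: 13.57 W × 14.7 h × 30 d = 5,984 Wh = 5.984 kWh
television: 235.7 W × 10.5 h × 30 d = 74,246 Wh = 74.25 kWh
server rack: 3890 W × 1.28 h × 30 d = 149,376 Wh = 149.4 kWh
washing machine: 1280 W × 2.99 h × 30 d = 114,816 Wh = 114.8 kWh
Total energy = 5.984 + 74.25 + 149.4 + 114.8 = 344.4 kWh
Cost = 344.4 kWh × £0.167 = £57.52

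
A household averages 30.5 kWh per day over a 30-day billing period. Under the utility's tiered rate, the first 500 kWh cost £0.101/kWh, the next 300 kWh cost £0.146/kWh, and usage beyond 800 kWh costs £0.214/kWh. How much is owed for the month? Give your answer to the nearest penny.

Usage = 30.5 kWh/day × 30 days = 915 kWh
First 500 kWh × £0.101 = £50.50
Next 300 kWh × £0.146 = £43.80
Remaining 115 kWh × £0.214 = £24.61
Total = £118.91

£118.91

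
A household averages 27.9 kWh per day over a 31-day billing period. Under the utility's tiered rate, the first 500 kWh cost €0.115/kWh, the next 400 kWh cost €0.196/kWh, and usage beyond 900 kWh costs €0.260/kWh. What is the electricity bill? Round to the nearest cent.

€129.02

Usage = 27.9 kWh/day × 31 days = 864.9 kWh
First 500 kWh × €0.115 = €57.50
Next 364.9 kWh × €0.196 = €71.52
Remaining tier: 0 kWh (not reached)
Total = €129.02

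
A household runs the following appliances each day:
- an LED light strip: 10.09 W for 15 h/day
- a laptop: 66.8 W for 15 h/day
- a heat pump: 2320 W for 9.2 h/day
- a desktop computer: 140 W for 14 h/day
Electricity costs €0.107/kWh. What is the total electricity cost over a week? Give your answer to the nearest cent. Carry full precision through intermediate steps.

€18.32

LED light strip: 10.09 W × 15 h × 7 d = 1,059 Wh = 1.059 kWh
laptop: 66.8 W × 15 h × 7 d = 7,014 Wh = 7.014 kWh
heat pump: 2320 W × 9.2 h × 7 d = 149,408 Wh = 149.4 kWh
desktop computer: 140 W × 14 h × 7 d = 13,720 Wh = 13.72 kWh
Total energy = 1.059 + 7.014 + 149.4 + 13.72 = 171.2 kWh
Cost = 171.2 kWh × €0.107 = €18.32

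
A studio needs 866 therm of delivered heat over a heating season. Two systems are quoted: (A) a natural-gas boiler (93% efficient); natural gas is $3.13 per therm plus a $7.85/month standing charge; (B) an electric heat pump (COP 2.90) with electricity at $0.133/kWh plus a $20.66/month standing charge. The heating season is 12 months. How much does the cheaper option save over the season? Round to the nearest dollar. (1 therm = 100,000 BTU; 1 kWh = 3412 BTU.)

Heat load = 866 therm × 100,000 = 86,600,000 BTU
Gas: input = 86,600,000 / 0.93 = 93,118,280 BTU = 931.2 therm → 931.2 × $3.13 = $2,914.60; + 12 × $7.85 standing = $3,008.80
Heat pump: 86,600,000 BTU / 3412 = 25,380 kWh heat; / 2.90 = 8,752 kWh in → × $0.133 = $1,164.03; + 12 × $20.66 standing = $1,411.95
Difference = |$3,008.80 − $1,411.95| = $1,596.86 ≈ $1597

$1597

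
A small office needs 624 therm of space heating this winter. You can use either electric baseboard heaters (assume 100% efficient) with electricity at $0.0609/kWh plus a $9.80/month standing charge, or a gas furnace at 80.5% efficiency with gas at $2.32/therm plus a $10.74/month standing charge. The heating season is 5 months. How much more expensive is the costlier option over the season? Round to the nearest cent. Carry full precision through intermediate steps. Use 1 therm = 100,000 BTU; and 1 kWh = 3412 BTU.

Heat load = 624 therm × 100,000 = 62,400,000 BTU
Gas: input = 62,400,000 / 0.805 = 77,515,528 BTU = 775.2 therm → 775.2 × $2.32 = $1,798.36; + 5 × $10.74 standing = $1,852.06
Electric: 62,400,000 BTU / 3412 = 18,290 kWh → × $0.0609 = $1,113.76; + 5 × $9.80 standing = $1,162.76
Difference = |$1,852.06 − $1,162.76| = $689.30

$689.30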